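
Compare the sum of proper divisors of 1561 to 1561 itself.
deficient

Proper divisors of 1561: sum = 1 + 7 + 223 = 231
Since 231 < 1561, 1561 is deficient.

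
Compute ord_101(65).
10

101 is prime, so ord(65) divides φ(101) = 100.
Divisors of 100: 1, 2, 4, 5, 10, 20, 25, 50, 100.
Repeated squaring: 65^1 ≡ 65, 65^2 ≡ 84, 65^4 ≡ 87, 65^8 ≡ 95, 65^16 ≡ 36, 65^32 ≡ 84, 65^64 ≡ 87 (mod 101).
Test 65^d mod 101 for each divisor d in increasing order:
65^1 ≡ 65
65^2 ≡ 84
65^4 ≡ 87
65^5 = 65^4·65^1 ≡ 100
65^10 = 65^8·65^2 ≡ 1  ← first divisor giving 1
The order is 10.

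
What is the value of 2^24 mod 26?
14

Repeated squaring. Binary of 24 = 11000.
2^1 ≡ 2 (mod 26); 2^2 ≡ 4 (mod 26); 2^4 ≡ 16 (mod 26); 2^8 ≡ 22 (mod 26); 2^16 ≡ 16 (mod 26)
2^24 = 2^8 × 2^16 ≡ 14 (mod 26)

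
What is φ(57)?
36

57 = 3 × 19
φ(n) = n × ∏(1 - 1/p) for each prime p dividing n
φ(57) = 57 × (1 - 1/3) × (1 - 1/19) = 36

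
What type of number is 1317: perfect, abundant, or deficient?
deficient

Proper divisors of 1317: sum = 1 + 3 + 439 = 443
Since 443 < 1317, 1317 is deficient.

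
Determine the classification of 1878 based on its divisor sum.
abundant

Proper divisors of 1878: sum = 1 + 2 + 3 + 6 + 313 + 626 + 939 = 1890
Since 1890 > 1878, 1878 is abundant.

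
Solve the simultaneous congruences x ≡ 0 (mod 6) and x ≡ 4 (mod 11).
48

Using Chinese Remainder Theorem:
M = 6 × 11 = 66
M1 = 11, M2 = 6
y1 = 11^(-1) mod 6 = 5
y2 = 6^(-1) mod 11 = 2
x = (0×11×5 + 4×6×2) mod 66 = 48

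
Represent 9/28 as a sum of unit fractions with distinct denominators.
1/4 + 1/14

Greedy algorithm:
9/28: ceiling(28/9) = 4, use 1/4
1/14: ceiling(14/1) = 14, use 1/14
Result: 9/28 = 1/4 + 1/14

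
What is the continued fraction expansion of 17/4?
[4; 4]

Euclidean algorithm steps:
17 = 4 × 4 + 1
4 = 4 × 1 + 0
Continued fraction: [4; 4]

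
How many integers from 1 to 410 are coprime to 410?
160

410 = 2 × 5 × 41
φ(n) = n × ∏(1 - 1/p) for each prime p dividing n
φ(410) = 410 × (1 - 1/2) × (1 - 1/5) × (1 - 1/41) = 160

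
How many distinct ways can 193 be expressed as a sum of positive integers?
2168627105469

p(n) counts ways to write n as a sum of positive integers (order ignored).
Euler's pentagonal recurrence: p(k) = p(k-1) + p(k-2) - p(k-5) - p(k-7) + p(k-12) + p(k-15) - ... (offsets j(3j∓1)/2, signs ++--, p(0)=1, p(<0)=0).
DP table for k = 0..192: p(0)=1, p(1)=1, p(2)=2, p(3)=3, p(4)=5, p(5)=7, p(6)=11, p(7)=15, p(8)=22, p(9)=30, p(10)=42, p(11)=56, p(12)=77, p(13)=101, p(14)=135, p(15)=176, p(16)=231, p(17)=297, p(18)=385, p(19)=490, p(20)=627, p(21)=792, p(22)=1002, p(23)=1255, p(24)=1575, p(25)=1958, p(26)=2436, p(27)=3010, p(28)=3718, p(29)=4565, p(30)=5604, p(31)=6842, p(32)=8349, p(33)=10143, p(34)=12310, p(35)=14883, p(36)=17977, p(37)=21637, p(38)=26015, p(39)=31185, p(40)=37338, p(41)=44583, p(42)=53174, p(43)=63261, p(44)=75175, p(45)=89134, p(46)=105558, p(47)=124754, p(48)=147273, p(49)=173525, p(50)=204226, p(51)=239943, p(52)=281589, p(53)=329931, p(54)=386155, p(55)=451276, p(56)=526823, p(57)=614154, p(58)=715220, p(59)=831820, p(60)=966467, p(61)=1121505, p(62)=1300156, p(63)=1505499, p(64)=1741630, p(65)=2012558, p(66)=2323520, p(67)=2679689, p(68)=3087735, p(69)=3554345, p(70)=4087968, p(71)=4697205, p(72)=5392783, p(73)=6185689, p(74)=7089500, p(75)=8118264, p(76)=9289091, p(77)=10619863, p(78)=12132164, p(79)=13848650, p(80)=15796476, p(81)=18004327, p(82)=20506255, p(83)=23338469, p(84)=26543660, p(85)=30167357, p(86)=34262962, p(87)=38887673, p(88)=44108109, p(89)=49995925, p(90)=56634173, p(91)=64112359, p(92)=72533807, p(93)=82010177, p(94)=92669720, p(95)=104651419, p(96)=118114304, p(97)=133230930, p(98)=150198136, p(99)=169229875, p(100)=190569292, p(101)=214481126, p(102)=241265379, p(103)=271248950, p(104)=304801365, p(105)=342325709, p(106)=384276336, p(107)=431149389, p(108)=483502844, p(109)=541946240, p(110)=607163746, p(111)=679903203, p(112)=761002156, p(113)=851376628, p(114)=952050665, p(115)=1064144451, p(116)=1188908248, p(117)=1327710076, p(118)=1482074143, p(119)=1653668665, p(120)=1844349560, p(121)=2056148051, p(122)=2291320912, p(123)=2552338241, p(124)=2841940500, p(125)=3163127352, p(126)=3519222692, p(127)=3913864295, p(128)=4351078600, p(129)=4835271870, p(130)=5371315400, p(131)=5964539504, p(132)=6620830889, p(133)=7346629512, p(134)=8149040695, p(135)=9035836076, p(136)=10015581680, p(137)=11097645016, p(138)=12292341831, p(139)=13610949895, p(140)=15065878135, p(141)=16670689208, p(142)=18440293320, p(143)=20390982757, p(144)=22540654445, p(145)=24908858009, p(146)=27517052599, p(147)=30388671978, p(148)=33549419497, p(149)=37027355200, p(150)=40853235313, p(151)=45060624582, p(152)=49686288421, p(153)=54770336324, p(154)=60356673280, p(155)=66493182097, p(156)=73232243759, p(157)=80630964769, p(158)=88751778802, p(159)=97662728555, p(160)=107438159466, p(161)=118159068427, p(162)=129913904637, p(163)=142798995930, p(164)=156919475295, p(165)=172389800255, p(166)=189334822579, p(167)=207890420102, p(168)=228204732751, p(169)=250438925115, p(170)=274768617130, p(171)=301384802048, p(172)=330495499613, p(173)=362326859895, p(174)=397125074750, p(175)=435157697830, p(176)=476715857290, p(177)=522115831195, p(178)=571701605655, p(179)=625846753120, p(180)=684957390936, p(181)=749474411781, p(182)=819876908323, p(183)=896684817527, p(184)=980462880430, p(185)=1071823774337, p(186)=1171432692373, p(187)=1280011042268, p(188)=1398341745571, p(189)=1527273599625, p(190)=1667727404093, p(191)=1820701100652, p(192)=1987276856363.
Final step: p(193) = p(192) + p(191) - p(188) - p(186) + p(181) + p(178) - p(171) - p(167) + p(158) + p(153) - p(142) - p(136) + p(123) + p(116) - p(101) - p(93) + p(76) + p(67) - p(48) - p(38) + p(17) + p(6)
= 1987276856363 + 1820701100652 - 1398341745571 - 1171432692373 + 749474411781 + 571701605655 - 301384802048 - 207890420102 + 88751778802 + 54770336324 - 18440293320 - 10015581680 + 2552338241 + 1188908248 - 214481126 - 82010177 + 9289091 + 2679689 - 147273 - 26015 + 297 + 11
= 2168627105469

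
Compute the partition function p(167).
207890420102

p(n) counts ways to write n as a sum of positive integers (order ignored).
Euler's pentagonal recurrence: p(k) = p(k-1) + p(k-2) - p(k-5) - p(k-7) + p(k-12) + p(k-15) - ... (offsets j(3j∓1)/2, signs ++--, p(0)=1, p(<0)=0).
DP table for k = 0..166: p(0)=1, p(1)=1, p(2)=2, p(3)=3, p(4)=5, p(5)=7, p(6)=11, p(7)=15, p(8)=22, p(9)=30, p(10)=42, p(11)=56, p(12)=77, p(13)=101, p(14)=135, p(15)=176, p(16)=231, p(17)=297, p(18)=385, p(19)=490, p(20)=627, p(21)=792, p(22)=1002, p(23)=1255, p(24)=1575, p(25)=1958, p(26)=2436, p(27)=3010, p(28)=3718, p(29)=4565, p(30)=5604, p(31)=6842, p(32)=8349, p(33)=10143, p(34)=12310, p(35)=14883, p(36)=17977, p(37)=21637, p(38)=26015, p(39)=31185, p(40)=37338, p(41)=44583, p(42)=53174, p(43)=63261, p(44)=75175, p(45)=89134, p(46)=105558, p(47)=124754, p(48)=147273, p(49)=173525, p(50)=204226, p(51)=239943, p(52)=281589, p(53)=329931, p(54)=386155, p(55)=451276, p(56)=526823, p(57)=614154, p(58)=715220, p(59)=831820, p(60)=966467, p(61)=1121505, p(62)=1300156, p(63)=1505499, p(64)=1741630, p(65)=2012558, p(66)=2323520, p(67)=2679689, p(68)=3087735, p(69)=3554345, p(70)=4087968, p(71)=4697205, p(72)=5392783, p(73)=6185689, p(74)=7089500, p(75)=8118264, p(76)=9289091, p(77)=10619863, p(78)=12132164, p(79)=13848650, p(80)=15796476, p(81)=18004327, p(82)=20506255, p(83)=23338469, p(84)=26543660, p(85)=30167357, p(86)=34262962, p(87)=38887673, p(88)=44108109, p(89)=49995925, p(90)=56634173, p(91)=64112359, p(92)=72533807, p(93)=82010177, p(94)=92669720, p(95)=104651419, p(96)=118114304, p(97)=133230930, p(98)=150198136, p(99)=169229875, p(100)=190569292, p(101)=214481126, p(102)=241265379, p(103)=271248950, p(104)=304801365, p(105)=342325709, p(106)=384276336, p(107)=431149389, p(108)=483502844, p(109)=541946240, p(110)=607163746, p(111)=679903203, p(112)=761002156, p(113)=851376628, p(114)=952050665, p(115)=1064144451, p(116)=1188908248, p(117)=1327710076, p(118)=1482074143, p(119)=1653668665, p(120)=1844349560, p(121)=2056148051, p(122)=2291320912, p(123)=2552338241, p(124)=2841940500, p(125)=3163127352, p(126)=3519222692, p(127)=3913864295, p(128)=4351078600, p(129)=4835271870, p(130)=5371315400, p(131)=5964539504, p(132)=6620830889, p(133)=7346629512, p(134)=8149040695, p(135)=9035836076, p(136)=10015581680, p(137)=11097645016, p(138)=12292341831, p(139)=13610949895, p(140)=15065878135, p(141)=16670689208, p(142)=18440293320, p(143)=20390982757, p(144)=22540654445, p(145)=24908858009, p(146)=27517052599, p(147)=30388671978, p(148)=33549419497, p(149)=37027355200, p(150)=40853235313, p(151)=45060624582, p(152)=49686288421, p(153)=54770336324, p(154)=60356673280, p(155)=66493182097, p(156)=73232243759, p(157)=80630964769, p(158)=88751778802, p(159)=97662728555, p(160)=107438159466, p(161)=118159068427, p(162)=129913904637, p(163)=142798995930, p(164)=156919475295, p(165)=172389800255, p(166)=189334822579.
Final step: p(167) = p(166) + p(165) - p(162) - p(160) + p(155) + p(152) - p(145) - p(141) + p(132) + p(127) - p(116) - p(110) + p(97) + p(90) - p(75) - p(67) + p(50) + p(41) - p(22) - p(12)
= 189334822579 + 172389800255 - 129913904637 - 107438159466 + 66493182097 + 49686288421 - 24908858009 - 16670689208 + 6620830889 + 3913864295 - 1188908248 - 607163746 + 133230930 + 56634173 - 8118264 - 2679689 + 204226 + 44583 - 1002 - 77
= 207890420102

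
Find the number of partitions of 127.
3913864295

p(n) counts ways to write n as a sum of positive integers (order ignored).
Euler's pentagonal recurrence: p(k) = p(k-1) + p(k-2) - p(k-5) - p(k-7) + p(k-12) + p(k-15) - ... (offsets j(3j∓1)/2, signs ++--, p(0)=1, p(<0)=0).
DP table for k = 0..126: p(0)=1, p(1)=1, p(2)=2, p(3)=3, p(4)=5, p(5)=7, p(6)=11, p(7)=15, p(8)=22, p(9)=30, p(10)=42, p(11)=56, p(12)=77, p(13)=101, p(14)=135, p(15)=176, p(16)=231, p(17)=297, p(18)=385, p(19)=490, p(20)=627, p(21)=792, p(22)=1002, p(23)=1255, p(24)=1575, p(25)=1958, p(26)=2436, p(27)=3010, p(28)=3718, p(29)=4565, p(30)=5604, p(31)=6842, p(32)=8349, p(33)=10143, p(34)=12310, p(35)=14883, p(36)=17977, p(37)=21637, p(38)=26015, p(39)=31185, p(40)=37338, p(41)=44583, p(42)=53174, p(43)=63261, p(44)=75175, p(45)=89134, p(46)=105558, p(47)=124754, p(48)=147273, p(49)=173525, p(50)=204226, p(51)=239943, p(52)=281589, p(53)=329931, p(54)=386155, p(55)=451276, p(56)=526823, p(57)=614154, p(58)=715220, p(59)=831820, p(60)=966467, p(61)=1121505, p(62)=1300156, p(63)=1505499, p(64)=1741630, p(65)=2012558, p(66)=2323520, p(67)=2679689, p(68)=3087735, p(69)=3554345, p(70)=4087968, p(71)=4697205, p(72)=5392783, p(73)=6185689, p(74)=7089500, p(75)=8118264, p(76)=9289091, p(77)=10619863, p(78)=12132164, p(79)=13848650, p(80)=15796476, p(81)=18004327, p(82)=20506255, p(83)=23338469, p(84)=26543660, p(85)=30167357, p(86)=34262962, p(87)=38887673, p(88)=44108109, p(89)=49995925, p(90)=56634173, p(91)=64112359, p(92)=72533807, p(93)=82010177, p(94)=92669720, p(95)=104651419, p(96)=118114304, p(97)=133230930, p(98)=150198136, p(99)=169229875, p(100)=190569292, p(101)=214481126, p(102)=241265379, p(103)=271248950, p(104)=304801365, p(105)=342325709, p(106)=384276336, p(107)=431149389, p(108)=483502844, p(109)=541946240, p(110)=607163746, p(111)=679903203, p(112)=761002156, p(113)=851376628, p(114)=952050665, p(115)=1064144451, p(116)=1188908248, p(117)=1327710076, p(118)=1482074143, p(119)=1653668665, p(120)=1844349560, p(121)=2056148051, p(122)=2291320912, p(123)=2552338241, p(124)=2841940500, p(125)=3163127352, p(126)=3519222692.
Final step: p(127) = p(126) + p(125) - p(122) - p(120) + p(115) + p(112) - p(105) - p(101) + p(92) + p(87) - p(76) - p(70) + p(57) + p(50) - p(35) - p(27) + p(10) + p(1)
= 3519222692 + 3163127352 - 2291320912 - 1844349560 + 1064144451 + 761002156 - 342325709 - 214481126 + 72533807 + 38887673 - 9289091 - 4087968 + 614154 + 204226 - 14883 - 3010 + 42 + 1
= 3913864295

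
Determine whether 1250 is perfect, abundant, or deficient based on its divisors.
deficient

Proper divisors of 1250: sum = 1 + 2 + 5 + 10 + 25 + 50 + 125 + 250 + 625 = 1093
Since 1093 < 1250, 1250 is deficient.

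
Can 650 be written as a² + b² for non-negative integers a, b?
5² + 25² (a=5, b=25)

Factorization: 650 = 2 × 5^2 × 13
By Fermat: n is sum of two squares iff every prime p ≡ 3 (mod 4) appears to even power.
All primes ≡ 3 (mod 4) appear to even power.
Search a = 0, 1, 2, … for 650 - a² a perfect square: first hit at a = 5: 650 - 25 = 625 = 25².
650 = 5² + 25² = 25 + 625 ✓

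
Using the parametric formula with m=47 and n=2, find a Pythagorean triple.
(2205, 188, 2213)

Euclid's formula: a = m² - n², b = 2mn, c = m² + n²
m = 47, n = 2
a = 47² - 2² = 2209 - 4 = 2205
b = 2 × 47 × 2 = 188
c = 47² + 2² = 2209 + 4 = 2213
Verification: 2205² + 188² = 4862025 + 35344 = 4897369 = 2213² ✓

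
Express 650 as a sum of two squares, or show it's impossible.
5² + 25² (a=5, b=25)

Factorization: 650 = 2 × 5^2 × 13
By Fermat: n is sum of two squares iff every prime p ≡ 3 (mod 4) appears to even power.
All primes ≡ 3 (mod 4) appear to even power.
Search a = 0, 1, 2, … for 650 - a² a perfect square: first hit at a = 5: 650 - 25 = 625 = 25².
650 = 5² + 25² = 25 + 625 ✓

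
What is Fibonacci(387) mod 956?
374

Matrix identity: Q^n = [[F_(n+1), F_n], [F_n, F_(n-1)]] with Q = [[1,1],[1,0]].
n = 387 = 110000011₂. Square-and-multiply, entries mod 956:
Q^1 = [[1,1],[1,0]]
Q^3 = (Q^1)²·Q = [[3,2],[2,1]]
Q^6 = (Q^3)² = [[13,8],[8,5]]
Q^12 = (Q^6)² = [[233,144],[144,89]]
Q^24 = (Q^12)² = [[457,480],[480,933]]
Q^48 = (Q^24)² = [[445,868],[868,533]]
Q^96 = (Q^48)² = [[229,932],[932,253]]
Q^193 = (Q^96)²·Q = [[341,437],[437,860]]
Q^387 = (Q^193)²·Q = [[367,374],[374,949]]
F_387 mod 956 = Q^387[0][1] = 374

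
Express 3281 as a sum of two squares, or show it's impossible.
16² + 55² (a=16, b=55)

Factorization: 3281 = 17 × 193
By Fermat: n is sum of two squares iff every prime p ≡ 3 (mod 4) appears to even power.
All primes ≡ 3 (mod 4) appear to even power.
Search a = 0, 1, 2, … for 3281 - a² a perfect square: first hit at a = 16: 3281 - 256 = 3025 = 55².
3281 = 16² + 55² = 256 + 3025 ✓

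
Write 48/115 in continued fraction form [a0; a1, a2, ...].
[0; 2, 2, 1, 1, 9]

Euclidean algorithm steps:
48 = 0 × 115 + 48
115 = 2 × 48 + 19
48 = 2 × 19 + 10
19 = 1 × 10 + 9
10 = 1 × 9 + 1
9 = 9 × 1 + 0
Continued fraction: [0; 2, 2, 1, 1, 9]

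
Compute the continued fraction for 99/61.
[1; 1, 1, 1, 1, 1, 7]

Euclidean algorithm steps:
99 = 1 × 61 + 38
61 = 1 × 38 + 23
38 = 1 × 23 + 15
23 = 1 × 15 + 8
15 = 1 × 8 + 7
8 = 1 × 7 + 1
7 = 7 × 1 + 0
Continued fraction: [1; 1, 1, 1, 1, 1, 7]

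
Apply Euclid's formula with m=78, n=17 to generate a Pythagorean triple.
(5795, 2652, 6373)

Euclid's formula: a = m² - n², b = 2mn, c = m² + n²
m = 78, n = 17
a = 78² - 17² = 6084 - 289 = 5795
b = 2 × 78 × 17 = 2652
c = 78² + 17² = 6084 + 289 = 6373
Verification: 5795² + 2652² = 33582025 + 7033104 = 40615129 = 6373² ✓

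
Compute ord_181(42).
5

181 is prime, so ord(42) divides φ(181) = 180.
Divisors of 180: 1, 2, 3, 4, 5, 6, 9, 10, 12, 15, 18, 20, 30, 36, 45, 60, 90, 180.
Repeated squaring: 42^1 ≡ 42, 42^2 ≡ 135, 42^4 ≡ 125, 42^8 ≡ 59, 42^16 ≡ 42, 42^32 ≡ 135, 42^64 ≡ 125, 42^128 ≡ 59 (mod 181).
Test 42^d mod 181 for each divisor d in increasing order:
42^1 ≡ 42
42^2 ≡ 135
42^3 = 42^2·42^1 ≡ 59
42^4 ≡ 125
42^5 = 42^4·42^1 ≡ 1  ← first divisor giving 1
The order is 5.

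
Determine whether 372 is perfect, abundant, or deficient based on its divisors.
abundant

Proper divisors of 372: sum = 1 + 2 + 3 + 4 + 6 + 12 + 31 + 62 + 93 + 124 + 186 = 524
Since 524 > 372, 372 is abundant.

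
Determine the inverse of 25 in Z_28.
9

gcd(25, 28) = 1, so the inverse exists.
Extended Euclidean algorithm on (28, 25):
28 = 1 × 25 + 3  ⟹  3 = (1)·28 + (-1)·25
25 = 8 × 3 + 1  ⟹  1 = (-8)·28 + (9)·25
So (9)·25 ≡ 1 (mod 28), i.e. 25^(-1) ≡ 9 (mod 28).
Check: 25 × 9 = 225 ≡ 1 (mod 28)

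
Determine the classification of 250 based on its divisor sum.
deficient

Proper divisors of 250: sum = 1 + 2 + 5 + 10 + 25 + 50 + 125 = 218
Since 218 < 250, 250 is deficient.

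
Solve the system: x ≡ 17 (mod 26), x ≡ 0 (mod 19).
95

Using Chinese Remainder Theorem:
M = 26 × 19 = 494
M1 = 19, M2 = 26
y1 = 19^(-1) mod 26 = 11
y2 = 26^(-1) mod 19 = 11
x = (17×19×11 + 0×26×11) mod 494 = 95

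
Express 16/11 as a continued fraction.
[1; 2, 5]

Euclidean algorithm steps:
16 = 1 × 11 + 5
11 = 2 × 5 + 1
5 = 5 × 1 + 0
Continued fraction: [1; 2, 5]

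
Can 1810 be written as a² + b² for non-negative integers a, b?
17² + 39² (a=17, b=39)

Factorization: 1810 = 2 × 5 × 181
By Fermat: n is sum of two squares iff every prime p ≡ 3 (mod 4) appears to even power.
All primes ≡ 3 (mod 4) appear to even power.
Search a = 0, 1, 2, … for 1810 - a² a perfect square: first hit at a = 17: 1810 - 289 = 1521 = 39².
1810 = 17² + 39² = 289 + 1521 ✓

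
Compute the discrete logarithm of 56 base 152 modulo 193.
98

Baby-step giant-step with step n = ⌈√193⌉ = 14.
Baby steps 152^j mod 193 (j:value) for j=0..13: 0:1, 1:152, 2:137, 3:173, 4:48, 5:155, 6:14, 7:5, 8:181, 9:106, 10:93, 11:47, 12:3, 13:70.
Giant-step multiplier: 152^(-14) ≡ 152^(192-14) = 152^178 ≡ 139 (mod 193).
Giant steps γ_i = 56·139^i mod 193: γ_0=56, γ_1=64, γ_2=18, γ_3=186, γ_4=185, γ_5=46, γ_6=25, γ_7=1 (in table at j=0).
x = i·n + j = 7·14 + 0 = 98.
Check: 152^98 ≡ 56 (mod 193).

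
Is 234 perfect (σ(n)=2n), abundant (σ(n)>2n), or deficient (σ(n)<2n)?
abundant

Proper divisors of 234: sum = 1 + 2 + 3 + 6 + 9 + 13 + 18 + 26 + 39 + 78 + 117 = 312
Since 312 > 234, 234 is abundant.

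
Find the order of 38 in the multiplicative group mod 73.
36

73 is prime, so ord(38) divides φ(73) = 72.
Divisors of 72: 1, 2, 3, 4, 6, 8, 9, 12, 18, 24, 36, 72.
Repeated squaring: 38^1 ≡ 38, 38^2 ≡ 57, 38^4 ≡ 37, 38^8 ≡ 55, 38^16 ≡ 32, 38^32 ≡ 2, 38^64 ≡ 4 (mod 73).
Test 38^d mod 73 for each divisor d in increasing order:
38^1 ≡ 38
38^2 ≡ 57
38^3 = 38^2·38^1 ≡ 49
38^4 ≡ 37
38^6 = 38^4·38^2 ≡ 65
38^8 ≡ 55
38^9 = 38^8·38^1 ≡ 46
38^12 = 38^8·38^4 ≡ 64
38^18 = 38^16·38^2 ≡ 72
38^24 = 38^16·38^8 ≡ 8
38^36 = 38^32·38^4 ≡ 1  ← first divisor giving 1
The order is 36.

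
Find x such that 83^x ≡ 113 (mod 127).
104

Baby-step giant-step with step n = ⌈√127⌉ = 12.
Baby steps 83^j mod 127 (j:value) for j=0..11: 0:1, 1:83, 2:31, 3:33, 4:72, 5:7, 6:73, 7:90, 8:104, 9:123, 10:49, 11:3.
Giant-step multiplier: 83^(-12) ≡ 83^(126-12) = 83^114 ≡ 76 (mod 127).
Giant steps γ_i = 113·76^i mod 127: γ_0=113, γ_1=79, γ_2=35, γ_3=120, γ_4=103, γ_5=81, γ_6=60, γ_7=115, γ_8=104 (in table at j=8).
x = i·n + j = 8·12 + 8 = 104.
Check: 83^104 ≡ 113 (mod 127).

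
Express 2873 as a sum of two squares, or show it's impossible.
8² + 53² (a=8, b=53)

Factorization: 2873 = 13^2 × 17
By Fermat: n is sum of two squares iff every prime p ≡ 3 (mod 4) appears to even power.
All primes ≡ 3 (mod 4) appear to even power.
Search a = 0, 1, 2, … for 2873 - a² a perfect square: first hit at a = 8: 2873 - 64 = 2809 = 53².
2873 = 8² + 53² = 64 + 2809 ✓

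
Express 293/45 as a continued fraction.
[6; 1, 1, 22]

Euclidean algorithm steps:
293 = 6 × 45 + 23
45 = 1 × 23 + 22
23 = 1 × 22 + 1
22 = 22 × 1 + 0
Continued fraction: [6; 1, 1, 22]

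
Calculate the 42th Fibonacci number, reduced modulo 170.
76

Matrix identity: Q^n = [[F_(n+1), F_n], [F_n, F_(n-1)]] with Q = [[1,1],[1,0]].
n = 42 = 101010₂. Square-and-multiply, entries mod 170:
Q^1 = [[1,1],[1,0]]
Q^2 = (Q^1)² = [[2,1],[1,1]]
Q^5 = (Q^2)²·Q = [[8,5],[5,3]]
Q^10 = (Q^5)² = [[89,55],[55,34]]
Q^21 = (Q^10)²·Q = [[31,66],[66,135]]
Q^42 = (Q^21)² = [[47,76],[76,141]]
F_42 mod 170 = Q^42[0][1] = 76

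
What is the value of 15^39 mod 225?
0

Repeated squaring. Binary of 39 = 100111.
15^1 ≡ 15 (mod 225); 15^2 ≡ 0 (mod 225); 15^4 ≡ 0 (mod 225); 15^8 ≡ 0 (mod 225); 15^16 ≡ 0 (mod 225); 15^32 ≡ 0 (mod 225)
15^39 = 15^1 × 15^2 × 15^4 × 15^32 ≡ 0 (mod 225)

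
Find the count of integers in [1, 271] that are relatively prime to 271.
270

271 = 271
φ(n) = n × ∏(1 - 1/p) for each prime p dividing n
φ(271) = 271 × (1 - 1/271) = 270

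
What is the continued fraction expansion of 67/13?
[5; 6, 2]

Euclidean algorithm steps:
67 = 5 × 13 + 2
13 = 6 × 2 + 1
2 = 2 × 1 + 0
Continued fraction: [5; 6, 2]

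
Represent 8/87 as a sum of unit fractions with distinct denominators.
1/11 + 1/957

Greedy algorithm:
8/87: ceiling(87/8) = 11, use 1/11
1/957: ceiling(957/1) = 957, use 1/957
Result: 8/87 = 1/11 + 1/957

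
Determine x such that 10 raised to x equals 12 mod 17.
15

Baby-step giant-step with step n = ⌈√17⌉ = 5.
Baby steps 10^j mod 17 (j:value) for j=0..4: 0:1, 1:10, 2:15, 3:14, 4:4.
Giant-step multiplier: 10^(-5) ≡ 10^(16-5) = 10^11 ≡ 3 (mod 17).
Giant steps γ_i = 12·3^i mod 17: γ_0=12, γ_1=2, γ_2=6, γ_3=1 (in table at j=0).
x = i·n + j = 3·5 + 0 = 15.
Check: 10^15 ≡ 12 (mod 17).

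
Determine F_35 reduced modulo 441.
422

Matrix identity: Q^n = [[F_(n+1), F_n], [F_n, F_(n-1)]] with Q = [[1,1],[1,0]].
n = 35 = 100011₂. Square-and-multiply, entries mod 441:
Q^1 = [[1,1],[1,0]]
Q^2 = (Q^1)² = [[2,1],[1,1]]
Q^4 = (Q^2)² = [[5,3],[3,2]]
Q^8 = (Q^4)² = [[34,21],[21,13]]
Q^17 = (Q^8)²·Q = [[379,274],[274,105]]
Q^35 = (Q^17)²·Q = [[297,422],[422,316]]
F_35 mod 441 = Q^35[0][1] = 422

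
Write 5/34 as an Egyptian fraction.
1/7 + 1/238

Greedy algorithm:
5/34: ceiling(34/5) = 7, use 1/7
1/238: ceiling(238/1) = 238, use 1/238
Result: 5/34 = 1/7 + 1/238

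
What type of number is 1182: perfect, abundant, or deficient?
abundant

Proper divisors of 1182: sum = 1 + 2 + 3 + 6 + 197 + 394 + 591 = 1194
Since 1194 > 1182, 1182 is abundant.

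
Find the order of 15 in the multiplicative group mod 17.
8

17 is prime, so ord(15) divides φ(17) = 16.
Divisors of 16: 1, 2, 4, 8, 16.
Repeated squaring: 15^1 ≡ 15, 15^2 ≡ 4, 15^4 ≡ 16, 15^8 ≡ 1, 15^16 ≡ 1 (mod 17).
Test 15^d mod 17 for each divisor d in increasing order:
15^1 ≡ 15
15^2 ≡ 4
15^4 ≡ 16
15^8 ≡ 1  ← first divisor giving 1
The order is 8.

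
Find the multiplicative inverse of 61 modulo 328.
285

gcd(61, 328) = 1, so the inverse exists.
Extended Euclidean algorithm on (328, 61):
328 = 5 × 61 + 23  ⟹  23 = (1)·328 + (-5)·61
61 = 2 × 23 + 15  ⟹  15 = (-2)·328 + (11)·61
23 = 1 × 15 + 8  ⟹  8 = (3)·328 + (-16)·61
15 = 1 × 8 + 7  ⟹  7 = (-5)·328 + (27)·61
8 = 1 × 7 + 1  ⟹  1 = (8)·328 + (-43)·61
So (-43)·61 ≡ 1 (mod 328), i.e. 61^(-1) ≡ -43 ≡ 285 (mod 328).
Check: 61 × 285 = 17385 ≡ 1 (mod 328)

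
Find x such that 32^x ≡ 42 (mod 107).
44

Baby-step giant-step with step n = ⌈√107⌉ = 11.
Baby steps 32^j mod 107 (j:value) for j=0..10: 0:1, 1:32, 2:61, 3:26, 4:83, 5:88, 6:34, 7:18, 8:41, 9:28, 10:40.
Giant-step multiplier: 32^(-11) ≡ 32^(106-11) = 32^95 ≡ 80 (mod 107).
Giant steps γ_i = 42·80^i mod 107: γ_0=42, γ_1=43, γ_2=16, γ_3=103, γ_4=1 (in table at j=0).
x = i·n + j = 4·11 + 0 = 44.
Check: 32^44 ≡ 42 (mod 107).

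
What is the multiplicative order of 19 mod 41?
40

41 is prime, so ord(19) divides φ(41) = 40.
Divisors of 40: 1, 2, 4, 5, 8, 10, 20, 40.
Repeated squaring: 19^1 ≡ 19, 19^2 ≡ 33, 19^4 ≡ 23, 19^8 ≡ 37, 19^16 ≡ 16, 19^32 ≡ 10 (mod 41).
Test 19^d mod 41 for each divisor d in increasing order:
19^1 ≡ 19
19^2 ≡ 33
19^4 ≡ 23
19^5 = 19^4·19^1 ≡ 27
19^8 ≡ 37
19^10 = 19^8·19^2 ≡ 32
19^20 = 19^16·19^4 ≡ 40
19^40 = 19^32·19^8 ≡ 1  ← first divisor giving 1
The order is 40.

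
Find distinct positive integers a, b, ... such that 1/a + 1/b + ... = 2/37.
1/19 + 1/703

Greedy algorithm:
2/37: ceiling(37/2) = 19, use 1/19
1/703: ceiling(703/1) = 703, use 1/703
Result: 2/37 = 1/19 + 1/703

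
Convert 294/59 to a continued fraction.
[4; 1, 58]

Euclidean algorithm steps:
294 = 4 × 59 + 58
59 = 1 × 58 + 1
58 = 58 × 1 + 0
Continued fraction: [4; 1, 58]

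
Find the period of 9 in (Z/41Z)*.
4

41 is prime, so ord(9) divides φ(41) = 40.
Divisors of 40: 1, 2, 4, 5, 8, 10, 20, 40.
Repeated squaring: 9^1 ≡ 9, 9^2 ≡ 40, 9^4 ≡ 1, 9^8 ≡ 1, 9^16 ≡ 1, 9^32 ≡ 1 (mod 41).
Test 9^d mod 41 for each divisor d in increasing order:
9^1 ≡ 9
9^2 ≡ 40
9^4 ≡ 1  ← first divisor giving 1
The order is 4.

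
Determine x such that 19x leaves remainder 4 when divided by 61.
x ≡ 58 (mod 61)

gcd(19, 61) = 1, which divides 4, so solutions exist.
Find 19^(-1) mod 61 by the extended Euclidean algorithm:
61 = 3 × 19 + 4  ⟹  4 = (1)·61 + (-3)·19
19 = 4 × 4 + 3  ⟹  3 = (-4)·61 + (13)·19
4 = 1 × 3 + 1  ⟹  1 = (5)·61 + (-16)·19
So (-16)·19 ≡ 1 (mod 61), i.e. 19^(-1) ≡ -16 ≡ 45 (mod 61).
x ≡ 45 × 4 = 180 ≡ 58 (mod 61).
Check: 19 × 58 = 1102 ≡ 4 (mod 61).
Unique solution: x ≡ 58 (mod 61)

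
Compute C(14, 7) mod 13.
0

Using Lucas' theorem:
Write n=14 and k=7 in base 13:
n in base 13: [1, 1]
k in base 13: [0, 7]
C(14,7) mod 13 = ∏ C(n_i, k_i) mod 13
Digit binomials (mod 13): C(1,0) = 1; C(1,7) = 0 (k_i > n_i)
Product: 1 × 0 = 0 ≡ 0 (mod 13)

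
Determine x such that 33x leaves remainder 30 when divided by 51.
x ≡ 4 (mod 17)

gcd(33, 51) = 3, which divides 30, so solutions exist.
Divide through by 3: 11x ≡ 10 (mod 17).
Find 11^(-1) mod 17 by the extended Euclidean algorithm:
17 = 1 × 11 + 6  ⟹  6 = (1)·17 + (-1)·11
11 = 1 × 6 + 5  ⟹  5 = (-1)·17 + (2)·11
6 = 1 × 5 + 1  ⟹  1 = (2)·17 + (-3)·11
So (-3)·11 ≡ 1 (mod 17), i.e. 11^(-1) ≡ -3 ≡ 14 (mod 17).
x ≡ 14 × 10 = 140 ≡ 4 (mod 17).
Check: 33 × 4 = 132 ≡ 30 (mod 51).
x ≡ 4 (mod 17), giving 3 solutions mod 51.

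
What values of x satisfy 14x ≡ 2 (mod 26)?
x ≡ 2 (mod 13)

gcd(14, 26) = 2, which divides 2, so solutions exist.
Divide through by 2: 7x ≡ 1 (mod 13).
Find 7^(-1) mod 13 by the extended Euclidean algorithm:
13 = 1 × 7 + 6  ⟹  6 = (1)·13 + (-1)·7
7 = 1 × 6 + 1  ⟹  1 = (-1)·13 + (2)·7
So (2)·7 ≡ 1 (mod 13), i.e. 7^(-1) ≡ 2 (mod 13).
x ≡ 2 × 1 = 2 ≡ 2 (mod 13).
Check: 14 × 2 = 28 ≡ 2 (mod 26).
x ≡ 2 (mod 13), giving 2 solutions mod 26.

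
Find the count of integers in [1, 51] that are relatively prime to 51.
32

51 = 3 × 17
φ(n) = n × ∏(1 - 1/p) for each prime p dividing n
φ(51) = 51 × (1 - 1/3) × (1 - 1/17) = 32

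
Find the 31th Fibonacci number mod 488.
365

Matrix identity: Q^n = [[F_(n+1), F_n], [F_n, F_(n-1)]] with Q = [[1,1],[1,0]].
n = 31 = 11111₂. Square-and-multiply, entries mod 488:
Q^1 = [[1,1],[1,0]]
Q^3 = (Q^1)²·Q = [[3,2],[2,1]]
Q^7 = (Q^3)²·Q = [[21,13],[13,8]]
Q^15 = (Q^7)²·Q = [[11,122],[122,377]]
Q^31 = (Q^15)²·Q = [[365,365],[365,0]]
F_31 mod 488 = Q^31[0][1] = 365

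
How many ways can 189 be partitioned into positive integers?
1527273599625

p(n) counts ways to write n as a sum of positive integers (order ignored).
Euler's pentagonal recurrence: p(k) = p(k-1) + p(k-2) - p(k-5) - p(k-7) + p(k-12) + p(k-15) - ... (offsets j(3j∓1)/2, signs ++--, p(0)=1, p(<0)=0).
DP table for k = 0..188: p(0)=1, p(1)=1, p(2)=2, p(3)=3, p(4)=5, p(5)=7, p(6)=11, p(7)=15, p(8)=22, p(9)=30, p(10)=42, p(11)=56, p(12)=77, p(13)=101, p(14)=135, p(15)=176, p(16)=231, p(17)=297, p(18)=385, p(19)=490, p(20)=627, p(21)=792, p(22)=1002, p(23)=1255, p(24)=1575, p(25)=1958, p(26)=2436, p(27)=3010, p(28)=3718, p(29)=4565, p(30)=5604, p(31)=6842, p(32)=8349, p(33)=10143, p(34)=12310, p(35)=14883, p(36)=17977, p(37)=21637, p(38)=26015, p(39)=31185, p(40)=37338, p(41)=44583, p(42)=53174, p(43)=63261, p(44)=75175, p(45)=89134, p(46)=105558, p(47)=124754, p(48)=147273, p(49)=173525, p(50)=204226, p(51)=239943, p(52)=281589, p(53)=329931, p(54)=386155, p(55)=451276, p(56)=526823, p(57)=614154, p(58)=715220, p(59)=831820, p(60)=966467, p(61)=1121505, p(62)=1300156, p(63)=1505499, p(64)=1741630, p(65)=2012558, p(66)=2323520, p(67)=2679689, p(68)=3087735, p(69)=3554345, p(70)=4087968, p(71)=4697205, p(72)=5392783, p(73)=6185689, p(74)=7089500, p(75)=8118264, p(76)=9289091, p(77)=10619863, p(78)=12132164, p(79)=13848650, p(80)=15796476, p(81)=18004327, p(82)=20506255, p(83)=23338469, p(84)=26543660, p(85)=30167357, p(86)=34262962, p(87)=38887673, p(88)=44108109, p(89)=49995925, p(90)=56634173, p(91)=64112359, p(92)=72533807, p(93)=82010177, p(94)=92669720, p(95)=104651419, p(96)=118114304, p(97)=133230930, p(98)=150198136, p(99)=169229875, p(100)=190569292, p(101)=214481126, p(102)=241265379, p(103)=271248950, p(104)=304801365, p(105)=342325709, p(106)=384276336, p(107)=431149389, p(108)=483502844, p(109)=541946240, p(110)=607163746, p(111)=679903203, p(112)=761002156, p(113)=851376628, p(114)=952050665, p(115)=1064144451, p(116)=1188908248, p(117)=1327710076, p(118)=1482074143, p(119)=1653668665, p(120)=1844349560, p(121)=2056148051, p(122)=2291320912, p(123)=2552338241, p(124)=2841940500, p(125)=3163127352, p(126)=3519222692, p(127)=3913864295, p(128)=4351078600, p(129)=4835271870, p(130)=5371315400, p(131)=5964539504, p(132)=6620830889, p(133)=7346629512, p(134)=8149040695, p(135)=9035836076, p(136)=10015581680, p(137)=11097645016, p(138)=12292341831, p(139)=13610949895, p(140)=15065878135, p(141)=16670689208, p(142)=18440293320, p(143)=20390982757, p(144)=22540654445, p(145)=24908858009, p(146)=27517052599, p(147)=30388671978, p(148)=33549419497, p(149)=37027355200, p(150)=40853235313, p(151)=45060624582, p(152)=49686288421, p(153)=54770336324, p(154)=60356673280, p(155)=66493182097, p(156)=73232243759, p(157)=80630964769, p(158)=88751778802, p(159)=97662728555, p(160)=107438159466, p(161)=118159068427, p(162)=129913904637, p(163)=142798995930, p(164)=156919475295, p(165)=172389800255, p(166)=189334822579, p(167)=207890420102, p(168)=228204732751, p(169)=250438925115, p(170)=274768617130, p(171)=301384802048, p(172)=330495499613, p(173)=362326859895, p(174)=397125074750, p(175)=435157697830, p(176)=476715857290, p(177)=522115831195, p(178)=571701605655, p(179)=625846753120, p(180)=684957390936, p(181)=749474411781, p(182)=819876908323, p(183)=896684817527, p(184)=980462880430, p(185)=1071823774337, p(186)=1171432692373, p(187)=1280011042268, p(188)=1398341745571.
Final step: p(189) = p(188) + p(187) - p(184) - p(182) + p(177) + p(174) - p(167) - p(163) + p(154) + p(149) - p(138) - p(132) + p(119) + p(112) - p(97) - p(89) + p(72) + p(63) - p(44) - p(34) + p(13) + p(2)
= 1398341745571 + 1280011042268 - 980462880430 - 819876908323 + 522115831195 + 397125074750 - 207890420102 - 142798995930 + 60356673280 + 37027355200 - 12292341831 - 6620830889 + 1653668665 + 761002156 - 133230930 - 49995925 + 5392783 + 1505499 - 75175 - 12310 + 101 + 2
= 1527273599625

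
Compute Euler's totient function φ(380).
144

380 = 2^2 × 5 × 19
φ(n) = n × ∏(1 - 1/p) for each prime p dividing n
φ(380) = 380 × (1 - 1/2) × (1 - 1/5) × (1 - 1/19) = 144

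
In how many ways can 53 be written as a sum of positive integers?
329931

p(n) counts ways to write n as a sum of positive integers (order ignored).
Euler's pentagonal recurrence: p(k) = p(k-1) + p(k-2) - p(k-5) - p(k-7) + p(k-12) + p(k-15) - ... (offsets j(3j∓1)/2, signs ++--, p(0)=1, p(<0)=0).
DP table for k = 0..52: p(0)=1, p(1)=1, p(2)=2, p(3)=3, p(4)=5, p(5)=7, p(6)=11, p(7)=15, p(8)=22, p(9)=30, p(10)=42, p(11)=56, p(12)=77, p(13)=101, p(14)=135, p(15)=176, p(16)=231, p(17)=297, p(18)=385, p(19)=490, p(20)=627, p(21)=792, p(22)=1002, p(23)=1255, p(24)=1575, p(25)=1958, p(26)=2436, p(27)=3010, p(28)=3718, p(29)=4565, p(30)=5604, p(31)=6842, p(32)=8349, p(33)=10143, p(34)=12310, p(35)=14883, p(36)=17977, p(37)=21637, p(38)=26015, p(39)=31185, p(40)=37338, p(41)=44583, p(42)=53174, p(43)=63261, p(44)=75175, p(45)=89134, p(46)=105558, p(47)=124754, p(48)=147273, p(49)=173525, p(50)=204226, p(51)=239943, p(52)=281589.
Final step: p(53) = p(52) + p(51) - p(48) - p(46) + p(41) + p(38) - p(31) - p(27) + p(18) + p(13) - p(2)
= 281589 + 239943 - 147273 - 105558 + 44583 + 26015 - 6842 - 3010 + 385 + 101 - 2
= 329931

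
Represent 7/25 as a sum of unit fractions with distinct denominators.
1/4 + 1/34 + 1/1700

Greedy algorithm:
7/25: ceiling(25/7) = 4, use 1/4
3/100: ceiling(100/3) = 34, use 1/34
1/1700: ceiling(1700/1) = 1700, use 1/1700
Result: 7/25 = 1/4 + 1/34 + 1/1700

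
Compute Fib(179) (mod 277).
266

Matrix identity: Q^n = [[F_(n+1), F_n], [F_n, F_(n-1)]] with Q = [[1,1],[1,0]].
n = 179 = 10110011₂. Square-and-multiply, entries mod 277:
Q^1 = [[1,1],[1,0]]
Q^2 = (Q^1)² = [[2,1],[1,1]]
Q^5 = (Q^2)²·Q = [[8,5],[5,3]]
Q^11 = (Q^5)²·Q = [[144,89],[89,55]]
Q^22 = (Q^11)² = [[126,260],[260,143]]
Q^44 = (Q^22)² = [[99,136],[136,240]]
Q^89 = (Q^44)²·Q = [[165,43],[43,122]]
Q^179 = (Q^89)²·Q = [[142,266],[266,153]]
F_179 mod 277 = Q^179[0][1] = 266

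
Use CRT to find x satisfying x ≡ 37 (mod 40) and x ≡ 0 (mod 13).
117

Using Chinese Remainder Theorem:
M = 40 × 13 = 520
M1 = 13, M2 = 40
y1 = 13^(-1) mod 40 = 37
y2 = 40^(-1) mod 13 = 1
x = (37×13×37 + 0×40×1) mod 520 = 117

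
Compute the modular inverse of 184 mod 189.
151

gcd(184, 189) = 1, so the inverse exists.
Extended Euclidean algorithm on (189, 184):
189 = 1 × 184 + 5  ⟹  5 = (1)·189 + (-1)·184
184 = 36 × 5 + 4  ⟹  4 = (-36)·189 + (37)·184
5 = 1 × 4 + 1  ⟹  1 = (37)·189 + (-38)·184
So (-38)·184 ≡ 1 (mod 189), i.e. 184^(-1) ≡ -38 ≡ 151 (mod 189).
Check: 184 × 151 = 27784 ≡ 1 (mod 189)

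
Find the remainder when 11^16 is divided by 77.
11

Repeated squaring. Binary of 16 = 10000.
11^1 ≡ 11 (mod 77); 11^2 ≡ 44 (mod 77); 11^4 ≡ 11 (mod 77); 11^8 ≡ 44 (mod 77); 11^16 ≡ 11 (mod 77)
11^16 = 11^16 ≡ 11 (mod 77)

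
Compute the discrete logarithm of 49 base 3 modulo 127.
104

Baby-step giant-step with step n = ⌈√127⌉ = 12.
Baby steps 3^j mod 127 (j:value) for j=0..11: 0:1, 1:3, 2:9, 3:27, 4:81, 5:116, 6:94, 7:28, 8:84, 9:125, 10:121, 11:109.
Giant-step multiplier: 3^(-12) ≡ 3^(126-12) = 3^114 ≡ 87 (mod 127).
Giant steps γ_i = 49·87^i mod 127: γ_0=49, γ_1=72, γ_2=41, γ_3=11, γ_4=68, γ_5=74, γ_6=88, γ_7=36, γ_8=84 (in table at j=8).
x = i·n + j = 8·12 + 8 = 104.
Check: 3^104 ≡ 49 (mod 127).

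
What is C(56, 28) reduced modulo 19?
17

Using Lucas' theorem:
Write n=56 and k=28 in base 19:
n in base 19: [2, 18]
k in base 19: [1, 9]
C(56,28) mod 19 = ∏ C(n_i, k_i) mod 19
Digit binomials (mod 19): C(2,1) = 2; C(18,9) = 48620 ≡ 18
Product: 2 × 18 = 36 ≡ 17 (mod 19)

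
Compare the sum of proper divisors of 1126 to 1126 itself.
deficient

Proper divisors of 1126: sum = 1 + 2 + 563 = 566
Since 566 < 1126, 1126 is deficient.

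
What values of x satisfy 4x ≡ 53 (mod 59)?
x ≡ 28 (mod 59)

gcd(4, 59) = 1, which divides 53, so solutions exist.
Find 4^(-1) mod 59 by the extended Euclidean algorithm:
59 = 14 × 4 + 3  ⟹  3 = (1)·59 + (-14)·4
4 = 1 × 3 + 1  ⟹  1 = (-1)·59 + (15)·4
So (15)·4 ≡ 1 (mod 59), i.e. 4^(-1) ≡ 15 (mod 59).
x ≡ 15 × 53 = 795 ≡ 28 (mod 59).
Check: 4 × 28 = 112 ≡ 53 (mod 59).
Unique solution: x ≡ 28 (mod 59)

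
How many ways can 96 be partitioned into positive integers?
118114304

p(n) counts ways to write n as a sum of positive integers (order ignored).
Euler's pentagonal recurrence: p(k) = p(k-1) + p(k-2) - p(k-5) - p(k-7) + p(k-12) + p(k-15) - ... (offsets j(3j∓1)/2, signs ++--, p(0)=1, p(<0)=0).
DP table for k = 0..95: p(0)=1, p(1)=1, p(2)=2, p(3)=3, p(4)=5, p(5)=7, p(6)=11, p(7)=15, p(8)=22, p(9)=30, p(10)=42, p(11)=56, p(12)=77, p(13)=101, p(14)=135, p(15)=176, p(16)=231, p(17)=297, p(18)=385, p(19)=490, p(20)=627, p(21)=792, p(22)=1002, p(23)=1255, p(24)=1575, p(25)=1958, p(26)=2436, p(27)=3010, p(28)=3718, p(29)=4565, p(30)=5604, p(31)=6842, p(32)=8349, p(33)=10143, p(34)=12310, p(35)=14883, p(36)=17977, p(37)=21637, p(38)=26015, p(39)=31185, p(40)=37338, p(41)=44583, p(42)=53174, p(43)=63261, p(44)=75175, p(45)=89134, p(46)=105558, p(47)=124754, p(48)=147273, p(49)=173525, p(50)=204226, p(51)=239943, p(52)=281589, p(53)=329931, p(54)=386155, p(55)=451276, p(56)=526823, p(57)=614154, p(58)=715220, p(59)=831820, p(60)=966467, p(61)=1121505, p(62)=1300156, p(63)=1505499, p(64)=1741630, p(65)=2012558, p(66)=2323520, p(67)=2679689, p(68)=3087735, p(69)=3554345, p(70)=4087968, p(71)=4697205, p(72)=5392783, p(73)=6185689, p(74)=7089500, p(75)=8118264, p(76)=9289091, p(77)=10619863, p(78)=12132164, p(79)=13848650, p(80)=15796476, p(81)=18004327, p(82)=20506255, p(83)=23338469, p(84)=26543660, p(85)=30167357, p(86)=34262962, p(87)=38887673, p(88)=44108109, p(89)=49995925, p(90)=56634173, p(91)=64112359, p(92)=72533807, p(93)=82010177, p(94)=92669720, p(95)=104651419.
Final step: p(96) = p(95) + p(94) - p(91) - p(89) + p(84) + p(81) - p(74) - p(70) + p(61) + p(56) - p(45) - p(39) + p(26) + p(19) - p(4)
= 104651419 + 92669720 - 64112359 - 49995925 + 26543660 + 18004327 - 7089500 - 4087968 + 1121505 + 526823 - 89134 - 31185 + 2436 + 490 - 5
= 118114304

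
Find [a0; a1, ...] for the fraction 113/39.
[2; 1, 8, 1, 3]

Euclidean algorithm steps:
113 = 2 × 39 + 35
39 = 1 × 35 + 4
35 = 8 × 4 + 3
4 = 1 × 3 + 1
3 = 3 × 1 + 0
Continued fraction: [2; 1, 8, 1, 3]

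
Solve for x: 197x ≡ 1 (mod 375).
158

gcd(197, 375) = 1, so the inverse exists.
Extended Euclidean algorithm on (375, 197):
375 = 1 × 197 + 178  ⟹  178 = (1)·375 + (-1)·197
197 = 1 × 178 + 19  ⟹  19 = (-1)·375 + (2)·197
178 = 9 × 19 + 7  ⟹  7 = (10)·375 + (-19)·197
19 = 2 × 7 + 5  ⟹  5 = (-21)·375 + (40)·197
7 = 1 × 5 + 2  ⟹  2 = (31)·375 + (-59)·197
5 = 2 × 2 + 1  ⟹  1 = (-83)·375 + (158)·197
So (158)·197 ≡ 1 (mod 375), i.e. 197^(-1) ≡ 158 (mod 375).
Check: 197 × 158 = 31126 ≡ 1 (mod 375)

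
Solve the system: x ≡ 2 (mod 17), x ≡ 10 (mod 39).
478

Using Chinese Remainder Theorem:
M = 17 × 39 = 663
M1 = 39, M2 = 17
y1 = 39^(-1) mod 17 = 7
y2 = 17^(-1) mod 39 = 23
x = (2×39×7 + 10×17×23) mod 663 = 478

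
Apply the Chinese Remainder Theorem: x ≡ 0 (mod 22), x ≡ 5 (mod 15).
110

Using Chinese Remainder Theorem:
M = 22 × 15 = 330
M1 = 15, M2 = 22
y1 = 15^(-1) mod 22 = 3
y2 = 22^(-1) mod 15 = 13
x = (0×15×3 + 5×22×13) mod 330 = 110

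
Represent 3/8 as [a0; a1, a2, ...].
[0; 2, 1, 2]

Euclidean algorithm steps:
3 = 0 × 8 + 3
8 = 2 × 3 + 2
3 = 1 × 2 + 1
2 = 2 × 1 + 0
Continued fraction: [0; 2, 1, 2]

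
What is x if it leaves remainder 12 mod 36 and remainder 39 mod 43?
1200

Using Chinese Remainder Theorem:
M = 36 × 43 = 1548
M1 = 43, M2 = 36
y1 = 43^(-1) mod 36 = 31
y2 = 36^(-1) mod 43 = 6
x = (12×43×31 + 39×36×6) mod 1548 = 1200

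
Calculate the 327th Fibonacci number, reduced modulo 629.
19

Matrix identity: Q^n = [[F_(n+1), F_n], [F_n, F_(n-1)]] with Q = [[1,1],[1,0]].
n = 327 = 101000111₂. Square-and-multiply, entries mod 629:
Q^1 = [[1,1],[1,0]]
Q^2 = (Q^1)² = [[2,1],[1,1]]
Q^5 = (Q^2)²·Q = [[8,5],[5,3]]
Q^10 = (Q^5)² = [[89,55],[55,34]]
Q^20 = (Q^10)² = [[253,475],[475,407]]
Q^40 = (Q^20)² = [[294,258],[258,36]]
Q^81 = (Q^40)²·Q = [[378,153],[153,225]]
Q^163 = (Q^81)²·Q = [[33,237],[237,425]]
Q^327 = (Q^163)²·Q = [[377,19],[19,358]]
F_327 mod 629 = Q^327[0][1] = 19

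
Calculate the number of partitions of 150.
40853235313

p(n) counts ways to write n as a sum of positive integers (order ignored).
Euler's pentagonal recurrence: p(k) = p(k-1) + p(k-2) - p(k-5) - p(k-7) + p(k-12) + p(k-15) - ... (offsets j(3j∓1)/2, signs ++--, p(0)=1, p(<0)=0).
DP table for k = 0..149: p(0)=1, p(1)=1, p(2)=2, p(3)=3, p(4)=5, p(5)=7, p(6)=11, p(7)=15, p(8)=22, p(9)=30, p(10)=42, p(11)=56, p(12)=77, p(13)=101, p(14)=135, p(15)=176, p(16)=231, p(17)=297, p(18)=385, p(19)=490, p(20)=627, p(21)=792, p(22)=1002, p(23)=1255, p(24)=1575, p(25)=1958, p(26)=2436, p(27)=3010, p(28)=3718, p(29)=4565, p(30)=5604, p(31)=6842, p(32)=8349, p(33)=10143, p(34)=12310, p(35)=14883, p(36)=17977, p(37)=21637, p(38)=26015, p(39)=31185, p(40)=37338, p(41)=44583, p(42)=53174, p(43)=63261, p(44)=75175, p(45)=89134, p(46)=105558, p(47)=124754, p(48)=147273, p(49)=173525, p(50)=204226, p(51)=239943, p(52)=281589, p(53)=329931, p(54)=386155, p(55)=451276, p(56)=526823, p(57)=614154, p(58)=715220, p(59)=831820, p(60)=966467, p(61)=1121505, p(62)=1300156, p(63)=1505499, p(64)=1741630, p(65)=2012558, p(66)=2323520, p(67)=2679689, p(68)=3087735, p(69)=3554345, p(70)=4087968, p(71)=4697205, p(72)=5392783, p(73)=6185689, p(74)=7089500, p(75)=8118264, p(76)=9289091, p(77)=10619863, p(78)=12132164, p(79)=13848650, p(80)=15796476, p(81)=18004327, p(82)=20506255, p(83)=23338469, p(84)=26543660, p(85)=30167357, p(86)=34262962, p(87)=38887673, p(88)=44108109, p(89)=49995925, p(90)=56634173, p(91)=64112359, p(92)=72533807, p(93)=82010177, p(94)=92669720, p(95)=104651419, p(96)=118114304, p(97)=133230930, p(98)=150198136, p(99)=169229875, p(100)=190569292, p(101)=214481126, p(102)=241265379, p(103)=271248950, p(104)=304801365, p(105)=342325709, p(106)=384276336, p(107)=431149389, p(108)=483502844, p(109)=541946240, p(110)=607163746, p(111)=679903203, p(112)=761002156, p(113)=851376628, p(114)=952050665, p(115)=1064144451, p(116)=1188908248, p(117)=1327710076, p(118)=1482074143, p(119)=1653668665, p(120)=1844349560, p(121)=2056148051, p(122)=2291320912, p(123)=2552338241, p(124)=2841940500, p(125)=3163127352, p(126)=3519222692, p(127)=3913864295, p(128)=4351078600, p(129)=4835271870, p(130)=5371315400, p(131)=5964539504, p(132)=6620830889, p(133)=7346629512, p(134)=8149040695, p(135)=9035836076, p(136)=10015581680, p(137)=11097645016, p(138)=12292341831, p(139)=13610949895, p(140)=15065878135, p(141)=16670689208, p(142)=18440293320, p(143)=20390982757, p(144)=22540654445, p(145)=24908858009, p(146)=27517052599, p(147)=30388671978, p(148)=33549419497, p(149)=37027355200.
Final step: p(150) = p(149) + p(148) - p(145) - p(143) + p(138) + p(135) - p(128) - p(124) + p(115) + p(110) - p(99) - p(93) + p(80) + p(73) - p(58) - p(50) + p(33) + p(24) - p(5)
= 37027355200 + 33549419497 - 24908858009 - 20390982757 + 12292341831 + 9035836076 - 4351078600 - 2841940500 + 1064144451 + 607163746 - 169229875 - 82010177 + 15796476 + 6185689 - 715220 - 204226 + 10143 + 1575 - 7
= 40853235313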